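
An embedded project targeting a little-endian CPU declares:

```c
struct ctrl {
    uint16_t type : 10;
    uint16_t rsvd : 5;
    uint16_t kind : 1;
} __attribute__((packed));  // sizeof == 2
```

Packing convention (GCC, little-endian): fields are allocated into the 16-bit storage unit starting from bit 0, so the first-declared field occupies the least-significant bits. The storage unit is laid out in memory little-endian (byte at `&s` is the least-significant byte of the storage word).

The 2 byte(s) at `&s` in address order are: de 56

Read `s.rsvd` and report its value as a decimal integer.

[0]=0xde [1]=0x56 (little-endian) → word 0x56de
type:10 @ bit 0 → (0x56de>>0)&0x3ff = 0x2de
rsvd:5 @ bit 10 → (0x56de>>10)&0x1f = 0x15  ←
kind:1 @ bit 15 → (0x56de>>15)&0x1 = 0x0

21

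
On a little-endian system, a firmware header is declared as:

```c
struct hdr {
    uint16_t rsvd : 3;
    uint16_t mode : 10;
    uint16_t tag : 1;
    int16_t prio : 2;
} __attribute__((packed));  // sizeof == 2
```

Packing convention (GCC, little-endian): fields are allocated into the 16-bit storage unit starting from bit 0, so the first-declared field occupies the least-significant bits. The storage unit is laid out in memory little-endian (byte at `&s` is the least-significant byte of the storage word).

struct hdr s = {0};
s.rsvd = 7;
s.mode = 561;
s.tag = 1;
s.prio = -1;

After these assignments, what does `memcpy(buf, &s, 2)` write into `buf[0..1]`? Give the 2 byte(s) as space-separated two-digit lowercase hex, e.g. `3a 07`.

8f f1

[0+:3] rsvd=7 & 0x7 = 0x7; word=0x0007
[3+:10] mode=561 & 0x3ff = 0x231; word=0x118f
[13+:1] tag=1 & 0x1 = 0x1; word=0x318f
[14+:2] prio=-1 & 0x3 = 0x3; word=0xf18f
word = 0xf18f → little-endian bytes:
  [0]=0x8f  [1]=0xf1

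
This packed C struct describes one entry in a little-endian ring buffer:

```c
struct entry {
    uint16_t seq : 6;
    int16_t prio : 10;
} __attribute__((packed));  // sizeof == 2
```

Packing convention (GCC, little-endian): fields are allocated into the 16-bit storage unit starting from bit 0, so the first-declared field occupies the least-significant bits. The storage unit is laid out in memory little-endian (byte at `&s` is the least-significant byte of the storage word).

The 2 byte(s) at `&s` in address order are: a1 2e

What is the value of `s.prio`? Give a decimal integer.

[0]=0xa1 [1]=0x2e (little-endian) → word 0x2ea1
seq [0+:6] = (word>>0) & 0x3f = 33
prio [6+:10] = (word>>6) & 0x3ff = 186  ←
prio signed 10b, MSB=0: value = 186

186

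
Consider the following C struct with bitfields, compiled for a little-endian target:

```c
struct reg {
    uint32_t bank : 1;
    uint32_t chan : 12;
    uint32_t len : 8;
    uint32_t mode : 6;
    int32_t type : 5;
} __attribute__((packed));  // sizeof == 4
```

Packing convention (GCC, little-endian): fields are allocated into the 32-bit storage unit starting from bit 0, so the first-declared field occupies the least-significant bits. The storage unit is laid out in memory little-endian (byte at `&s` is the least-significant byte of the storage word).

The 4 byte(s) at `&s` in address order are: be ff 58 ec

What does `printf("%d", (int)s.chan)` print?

[0]=0xbe [1]=0xff [2]=0x58 [3]=0xec (little-endian) → word 0xec58ffbe
bank:1 @ bit 0 → (0xec58ffbe>>0)&0x1 = 0x0
chan:12 @ bit 1 → (0xec58ffbe>>1)&0xfff = 0xfdf  ←
len:8 @ bit 13 → (0xec58ffbe>>13)&0xff = 0xc7
mode:6 @ bit 21 → (0xec58ffbe>>21)&0x3f = 0x22
type:5 @ bit 27 → (0xec58ffbe>>27)&0x1f = 0x1d

4063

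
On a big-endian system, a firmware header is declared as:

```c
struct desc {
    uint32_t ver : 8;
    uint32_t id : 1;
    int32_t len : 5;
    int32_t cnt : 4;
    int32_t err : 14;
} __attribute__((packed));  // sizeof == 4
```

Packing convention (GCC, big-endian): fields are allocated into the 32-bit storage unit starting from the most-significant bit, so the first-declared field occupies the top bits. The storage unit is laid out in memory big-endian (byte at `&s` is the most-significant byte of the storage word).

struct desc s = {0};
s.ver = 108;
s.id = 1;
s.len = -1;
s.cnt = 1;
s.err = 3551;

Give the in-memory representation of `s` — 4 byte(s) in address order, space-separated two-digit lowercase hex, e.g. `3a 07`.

ver:8 = 108 → 0x6c << 24 → word 0x6c000000
id:1 = 1 → 0x1 << 23 → word 0x6c800000
len:5 = -1 → 0x1f << 18 → word 0x6cfc0000
cnt:4 = 1 → 0x1 << 14 → word 0x6cfc4000
err:14 = 3551 → 0xddf << 0 → word 0x6cfc4ddf
word = 0x6cfc4ddf → big-endian bytes:
  [0]=0x6c  [1]=0xfc  [2]=0x4d  [3]=0xdf

6c fc 4d df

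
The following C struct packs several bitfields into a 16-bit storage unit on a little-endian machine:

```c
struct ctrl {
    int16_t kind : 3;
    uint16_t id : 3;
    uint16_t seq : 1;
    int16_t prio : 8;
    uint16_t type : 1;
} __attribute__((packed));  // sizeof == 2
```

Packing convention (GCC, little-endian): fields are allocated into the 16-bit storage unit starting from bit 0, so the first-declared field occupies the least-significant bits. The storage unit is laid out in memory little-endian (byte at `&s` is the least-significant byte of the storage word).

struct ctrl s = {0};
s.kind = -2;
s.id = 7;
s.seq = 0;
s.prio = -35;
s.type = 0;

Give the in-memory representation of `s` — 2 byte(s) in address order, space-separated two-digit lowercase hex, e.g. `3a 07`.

be 6e

kind:3 = -2 → 0x6 << 0 → word 0x0006
id:3 = 7 → 0x7 << 3 → word 0x003e
seq:1 = 0 → 0x0 << 6 → word 0x003e
prio:8 = -35 → 0xdd << 7 → word 0x6ebe
type:1 = 0 → 0x0 << 15 → word 0x6ebe
word = 0x6ebe → little-endian bytes:
  [0]=0xbe  [1]=0x6e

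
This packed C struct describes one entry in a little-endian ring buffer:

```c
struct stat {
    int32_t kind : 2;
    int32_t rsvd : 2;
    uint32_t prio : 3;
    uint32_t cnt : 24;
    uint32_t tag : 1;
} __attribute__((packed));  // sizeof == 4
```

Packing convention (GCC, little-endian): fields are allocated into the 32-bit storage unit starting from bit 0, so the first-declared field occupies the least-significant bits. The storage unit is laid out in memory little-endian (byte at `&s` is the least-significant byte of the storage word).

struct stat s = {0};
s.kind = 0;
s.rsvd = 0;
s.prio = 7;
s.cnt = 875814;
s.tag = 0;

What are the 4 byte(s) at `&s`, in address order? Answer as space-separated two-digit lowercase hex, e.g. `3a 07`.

70 93 ae 06

kind (2b) val=0 bits=0x0 at bit 0: 0x00000000
rsvd (2b) val=0 bits=0x0 at bit 2: 0x00000000
prio (3b) val=7 bits=0x7 at bit 4: 0x00000070
cnt (24b) val=875814 bits=0xd5d26 at bit 7: 0x06ae9370
tag (1b) val=0 bits=0x0 at bit 31: 0x06ae9370
word = 0x06ae9370 → little-endian bytes:
  [0]=0x70  [1]=0x93  [2]=0xae  [3]=0x06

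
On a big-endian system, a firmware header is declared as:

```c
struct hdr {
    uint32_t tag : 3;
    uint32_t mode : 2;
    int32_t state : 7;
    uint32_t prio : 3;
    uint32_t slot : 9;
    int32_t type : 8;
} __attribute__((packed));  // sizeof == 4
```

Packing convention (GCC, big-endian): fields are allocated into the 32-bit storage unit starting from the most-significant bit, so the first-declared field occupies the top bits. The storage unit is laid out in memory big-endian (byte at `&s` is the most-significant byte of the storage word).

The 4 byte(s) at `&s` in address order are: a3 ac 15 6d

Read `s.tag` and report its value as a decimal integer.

5

[0]=0xa3 [1]=0xac [2]=0x15 [3]=0x6d (big-endian) → word 0xa3ac156d
tag [29+:3] = (word>>29) & 0x7 = 5  ←
mode [27+:2] = (word>>27) & 0x3 = 0
state [20+:7] = (word>>20) & 0x7f = 58
prio [17+:3] = (word>>17) & 0x7 = 6
slot [8+:9] = (word>>8) & 0x1ff = 21
type [0+:8] = (word>>0) & 0xff = 109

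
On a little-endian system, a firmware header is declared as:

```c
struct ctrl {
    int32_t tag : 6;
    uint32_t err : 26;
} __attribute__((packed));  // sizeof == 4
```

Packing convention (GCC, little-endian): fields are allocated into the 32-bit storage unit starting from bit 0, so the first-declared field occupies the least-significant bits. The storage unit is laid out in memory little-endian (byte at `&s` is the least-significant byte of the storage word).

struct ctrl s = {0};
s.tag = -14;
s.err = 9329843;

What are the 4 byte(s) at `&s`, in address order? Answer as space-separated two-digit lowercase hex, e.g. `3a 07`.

tag:6 = -14 → 0x32 << 0 → word 0x00000032
err:26 = 9329843 → 0x8e5cb3 << 6 → word 0x23972cf2
word = 0x23972cf2 → little-endian bytes:
  [0]=0xf2  [1]=0x2c  [2]=0x97  [3]=0x23

f2 2c 97 23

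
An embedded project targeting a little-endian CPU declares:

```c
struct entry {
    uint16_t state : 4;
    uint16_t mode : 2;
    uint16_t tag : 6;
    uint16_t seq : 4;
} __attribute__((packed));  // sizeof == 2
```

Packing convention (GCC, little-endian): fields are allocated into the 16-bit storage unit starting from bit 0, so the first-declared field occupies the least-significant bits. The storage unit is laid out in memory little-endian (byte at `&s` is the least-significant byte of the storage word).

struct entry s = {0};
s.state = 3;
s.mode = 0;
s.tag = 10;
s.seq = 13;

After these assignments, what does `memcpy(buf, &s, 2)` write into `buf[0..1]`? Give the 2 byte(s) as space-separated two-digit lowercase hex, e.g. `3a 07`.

[0+:4] state=3 & 0xf = 0x3; word=0x0003
[4+:2] mode=0 & 0x3 = 0x0; word=0x0003
[6+:6] tag=10 & 0x3f = 0xa; word=0x0283
[12+:4] seq=13 & 0xf = 0xd; word=0xd283
word = 0xd283 → little-endian bytes:
  [0]=0x83  [1]=0xd2

83 d2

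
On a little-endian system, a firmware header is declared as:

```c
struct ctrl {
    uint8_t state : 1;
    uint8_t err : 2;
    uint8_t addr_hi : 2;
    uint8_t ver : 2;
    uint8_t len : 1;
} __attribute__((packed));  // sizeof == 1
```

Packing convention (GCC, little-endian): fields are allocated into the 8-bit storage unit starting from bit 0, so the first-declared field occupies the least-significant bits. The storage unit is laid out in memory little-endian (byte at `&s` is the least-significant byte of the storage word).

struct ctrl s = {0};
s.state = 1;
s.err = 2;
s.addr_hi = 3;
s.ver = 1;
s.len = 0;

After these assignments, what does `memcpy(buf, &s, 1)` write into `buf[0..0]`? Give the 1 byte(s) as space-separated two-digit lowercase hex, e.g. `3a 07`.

3d

state:1 = 1 → 0x1 << 0 → word 0x01
err:2 = 2 → 0x2 << 1 → word 0x05
addr_hi:2 = 3 → 0x3 << 3 → word 0x1d
ver:2 = 1 → 0x1 << 5 → word 0x3d
len:1 = 0 → 0x0 << 7 → word 0x3d
word = 0x3d → little-endian bytes:
  [0]=0x3d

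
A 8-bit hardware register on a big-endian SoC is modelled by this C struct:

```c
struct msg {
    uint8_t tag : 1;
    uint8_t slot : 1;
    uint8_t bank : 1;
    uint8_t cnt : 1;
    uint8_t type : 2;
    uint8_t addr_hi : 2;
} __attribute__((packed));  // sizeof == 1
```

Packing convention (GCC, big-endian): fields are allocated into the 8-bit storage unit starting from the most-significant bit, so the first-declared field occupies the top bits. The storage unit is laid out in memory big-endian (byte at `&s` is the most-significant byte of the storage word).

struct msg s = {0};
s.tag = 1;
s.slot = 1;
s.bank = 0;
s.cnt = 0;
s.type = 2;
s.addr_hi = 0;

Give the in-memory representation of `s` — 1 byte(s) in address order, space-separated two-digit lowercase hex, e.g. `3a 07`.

tag (1b) val=1 bits=0x1 at bit 7: 0x80
slot (1b) val=1 bits=0x1 at bit 6: 0xc0
bank (1b) val=0 bits=0x0 at bit 5: 0xc0
cnt (1b) val=0 bits=0x0 at bit 4: 0xc0
type (2b) val=2 bits=0x2 at bit 2: 0xc8
addr_hi (2b) val=0 bits=0x0 at bit 0: 0xc8
word = 0xc8 → big-endian bytes:
  [0]=0xc8

c8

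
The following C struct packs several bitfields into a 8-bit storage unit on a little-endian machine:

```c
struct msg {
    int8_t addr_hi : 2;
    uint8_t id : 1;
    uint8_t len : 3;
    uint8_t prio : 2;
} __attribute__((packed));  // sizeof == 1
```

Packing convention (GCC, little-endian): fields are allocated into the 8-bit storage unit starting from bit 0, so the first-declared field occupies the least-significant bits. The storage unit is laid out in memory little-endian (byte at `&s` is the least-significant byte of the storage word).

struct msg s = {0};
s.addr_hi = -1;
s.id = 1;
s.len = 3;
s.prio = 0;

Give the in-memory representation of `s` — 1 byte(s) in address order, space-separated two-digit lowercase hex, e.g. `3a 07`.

[0+:2] addr_hi=-1 & 0x3 = 0x3; word=0x03
[2+:1] id=1 & 0x1 = 0x1; word=0x07
[3+:3] len=3 & 0x7 = 0x3; word=0x1f
[6+:2] prio=0 & 0x3 = 0x0; word=0x1f
word = 0x1f → little-endian bytes:
  [0]=0x1f

1f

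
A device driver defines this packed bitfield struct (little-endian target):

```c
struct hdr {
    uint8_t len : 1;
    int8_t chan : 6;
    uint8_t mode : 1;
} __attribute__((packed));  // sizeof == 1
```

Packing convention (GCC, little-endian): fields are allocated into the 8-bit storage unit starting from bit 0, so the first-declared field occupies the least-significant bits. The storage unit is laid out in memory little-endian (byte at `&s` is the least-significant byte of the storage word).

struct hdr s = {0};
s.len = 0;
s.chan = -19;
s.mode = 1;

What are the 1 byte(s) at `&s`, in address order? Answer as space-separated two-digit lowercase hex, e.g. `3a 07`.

da

len:1 = 0 → 0x0 << 0 → word 0x00
chan:6 = -19 → 0x2d << 1 → word 0x5a
mode:1 = 1 → 0x1 << 7 → word 0xda
word = 0xda → little-endian bytes:
  [0]=0xda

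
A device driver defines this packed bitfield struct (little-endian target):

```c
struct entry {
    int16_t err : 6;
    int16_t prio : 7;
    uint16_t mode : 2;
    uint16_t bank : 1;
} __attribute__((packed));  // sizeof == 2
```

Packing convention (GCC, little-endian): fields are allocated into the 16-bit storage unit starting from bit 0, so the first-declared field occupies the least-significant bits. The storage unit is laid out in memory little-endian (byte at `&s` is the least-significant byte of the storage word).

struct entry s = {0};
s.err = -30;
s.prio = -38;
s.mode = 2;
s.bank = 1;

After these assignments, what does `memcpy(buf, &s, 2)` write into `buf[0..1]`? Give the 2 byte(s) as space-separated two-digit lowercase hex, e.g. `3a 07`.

a2 d6

err (6b) val=-30 bits=0x22 at bit 0: 0x0022
prio (7b) val=-38 bits=0x5a at bit 6: 0x16a2
mode (2b) val=2 bits=0x2 at bit 13: 0x56a2
bank (1b) val=1 bits=0x1 at bit 15: 0xd6a2
word = 0xd6a2 → little-endian bytes:
  [0]=0xa2  [1]=0xd6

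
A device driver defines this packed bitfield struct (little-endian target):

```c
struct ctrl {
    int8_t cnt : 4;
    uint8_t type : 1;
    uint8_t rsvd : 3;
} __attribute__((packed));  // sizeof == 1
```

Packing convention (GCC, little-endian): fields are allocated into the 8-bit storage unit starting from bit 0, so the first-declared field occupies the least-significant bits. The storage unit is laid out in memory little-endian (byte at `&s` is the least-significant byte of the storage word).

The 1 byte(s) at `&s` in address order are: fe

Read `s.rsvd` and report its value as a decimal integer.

[0]=0xfe (little-endian) → word 0xfe
cnt [0+:4] = (word>>0) & 0xf = 14
type [4+:1] = (word>>4) & 0x1 = 1
rsvd [5+:3] = (word>>5) & 0x7 = 7  ←

7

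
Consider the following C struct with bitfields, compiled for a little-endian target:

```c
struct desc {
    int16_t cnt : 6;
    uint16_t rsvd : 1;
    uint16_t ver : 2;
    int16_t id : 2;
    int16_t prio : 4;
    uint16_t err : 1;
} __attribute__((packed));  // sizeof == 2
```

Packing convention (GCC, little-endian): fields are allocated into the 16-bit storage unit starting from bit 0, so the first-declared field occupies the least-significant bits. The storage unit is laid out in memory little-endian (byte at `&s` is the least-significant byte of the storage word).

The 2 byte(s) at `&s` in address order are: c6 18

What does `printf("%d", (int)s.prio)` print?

[0]=0xc6 [1]=0x18 (little-endian) → word 0x18c6
cnt [0+:6] = (word>>0) & 0x3f = 6
rsvd [6+:1] = (word>>6) & 0x1 = 1
ver [7+:2] = (word>>7) & 0x3 = 1
id [9+:2] = (word>>9) & 0x3 = 0
prio [11+:4] = (word>>11) & 0xf = 3  ←
err [15+:1] = (word>>15) & 0x1 = 0
prio signed 4b, MSB=0: value = 3

3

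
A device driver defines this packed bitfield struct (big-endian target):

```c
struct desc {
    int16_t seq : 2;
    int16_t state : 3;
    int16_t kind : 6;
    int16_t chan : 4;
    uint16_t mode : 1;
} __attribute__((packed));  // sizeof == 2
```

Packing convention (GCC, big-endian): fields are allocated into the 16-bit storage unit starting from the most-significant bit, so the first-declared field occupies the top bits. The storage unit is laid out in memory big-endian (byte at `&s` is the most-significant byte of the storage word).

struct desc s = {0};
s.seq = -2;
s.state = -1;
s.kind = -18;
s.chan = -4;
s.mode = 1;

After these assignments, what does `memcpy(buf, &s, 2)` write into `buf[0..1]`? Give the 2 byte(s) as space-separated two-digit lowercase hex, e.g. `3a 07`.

seq:2 = -2 → 0x2 << 14 → word 0x8000
state:3 = -1 → 0x7 << 11 → word 0xb800
kind:6 = -18 → 0x2e << 5 → word 0xbdc0
chan:4 = -4 → 0xc << 1 → word 0xbdd8
mode:1 = 1 → 0x1 << 0 → word 0xbdd9
word = 0xbdd9 → big-endian bytes:
  [0]=0xbd  [1]=0xd9

bd d9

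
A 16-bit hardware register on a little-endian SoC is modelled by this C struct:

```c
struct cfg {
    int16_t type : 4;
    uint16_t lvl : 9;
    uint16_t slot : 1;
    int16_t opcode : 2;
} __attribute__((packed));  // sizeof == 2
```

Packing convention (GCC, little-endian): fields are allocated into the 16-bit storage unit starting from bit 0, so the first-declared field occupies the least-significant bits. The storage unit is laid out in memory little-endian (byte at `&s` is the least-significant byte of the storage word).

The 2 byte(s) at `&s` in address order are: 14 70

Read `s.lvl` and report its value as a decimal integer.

[0]=0x14 [1]=0x70 (little-endian) → word 0x7014
type:4 @ bit 0 → (0x7014>>0)&0xf = 0x4
lvl:9 @ bit 4 → (0x7014>>4)&0x1ff = 0x101  ←
slot:1 @ bit 13 → (0x7014>>13)&0x1 = 0x1
opcode:2 @ bit 14 → (0x7014>>14)&0x3 = 0x1

257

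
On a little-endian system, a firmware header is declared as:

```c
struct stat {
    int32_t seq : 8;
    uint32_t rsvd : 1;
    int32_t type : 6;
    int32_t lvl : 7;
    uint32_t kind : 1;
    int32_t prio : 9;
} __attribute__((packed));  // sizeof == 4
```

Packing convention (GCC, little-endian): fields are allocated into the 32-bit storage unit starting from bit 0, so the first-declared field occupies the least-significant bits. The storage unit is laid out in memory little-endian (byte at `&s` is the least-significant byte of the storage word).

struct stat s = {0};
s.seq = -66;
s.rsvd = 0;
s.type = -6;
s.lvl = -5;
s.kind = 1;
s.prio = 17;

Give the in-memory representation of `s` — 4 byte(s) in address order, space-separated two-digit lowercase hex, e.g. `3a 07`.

[0+:8] seq=-66 & 0xff = 0xbe; word=0x000000be
[8+:1] rsvd=0 & 0x1 = 0x0; word=0x000000be
[9+:6] type=-6 & 0x3f = 0x3a; word=0x000074be
[15+:7] lvl=-5 & 0x7f = 0x7b; word=0x003df4be
[22+:1] kind=1 & 0x1 = 0x1; word=0x007df4be
[23+:9] prio=17 & 0x1ff = 0x11; word=0x08fdf4be
word = 0x08fdf4be → little-endian bytes:
  [0]=0xbe  [1]=0xf4  [2]=0xfd  [3]=0x08

be f4 fd 08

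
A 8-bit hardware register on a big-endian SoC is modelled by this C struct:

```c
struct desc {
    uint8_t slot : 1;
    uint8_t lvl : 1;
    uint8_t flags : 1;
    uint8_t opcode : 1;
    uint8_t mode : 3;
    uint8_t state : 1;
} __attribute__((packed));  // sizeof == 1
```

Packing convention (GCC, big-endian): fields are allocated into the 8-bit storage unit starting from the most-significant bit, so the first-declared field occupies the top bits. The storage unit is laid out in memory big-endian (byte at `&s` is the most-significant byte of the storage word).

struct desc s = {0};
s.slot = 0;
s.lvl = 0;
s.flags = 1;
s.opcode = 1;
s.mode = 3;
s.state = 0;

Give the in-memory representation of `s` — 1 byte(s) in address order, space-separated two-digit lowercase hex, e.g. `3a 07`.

36

[7+:1] slot=0 & 0x1 = 0x0; word=0x00
[6+:1] lvl=0 & 0x1 = 0x0; word=0x00
[5+:1] flags=1 & 0x1 = 0x1; word=0x20
[4+:1] opcode=1 & 0x1 = 0x1; word=0x30
[1+:3] mode=3 & 0x7 = 0x3; word=0x36
[0+:1] state=0 & 0x1 = 0x0; word=0x36
word = 0x36 → big-endian bytes:
  [0]=0x36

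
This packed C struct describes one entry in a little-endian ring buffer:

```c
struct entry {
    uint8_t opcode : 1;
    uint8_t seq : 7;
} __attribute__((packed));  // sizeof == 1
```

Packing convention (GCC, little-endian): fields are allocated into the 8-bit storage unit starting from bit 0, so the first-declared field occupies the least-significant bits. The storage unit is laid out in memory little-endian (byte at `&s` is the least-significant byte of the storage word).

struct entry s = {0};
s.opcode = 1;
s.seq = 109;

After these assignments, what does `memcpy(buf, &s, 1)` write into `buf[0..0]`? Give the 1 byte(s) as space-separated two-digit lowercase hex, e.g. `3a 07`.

opcode (1b) val=1 bits=0x1 at bit 0: 0x01
seq (7b) val=109 bits=0x6d at bit 1: 0xdb
word = 0xdb → little-endian bytes:
  [0]=0xdb

db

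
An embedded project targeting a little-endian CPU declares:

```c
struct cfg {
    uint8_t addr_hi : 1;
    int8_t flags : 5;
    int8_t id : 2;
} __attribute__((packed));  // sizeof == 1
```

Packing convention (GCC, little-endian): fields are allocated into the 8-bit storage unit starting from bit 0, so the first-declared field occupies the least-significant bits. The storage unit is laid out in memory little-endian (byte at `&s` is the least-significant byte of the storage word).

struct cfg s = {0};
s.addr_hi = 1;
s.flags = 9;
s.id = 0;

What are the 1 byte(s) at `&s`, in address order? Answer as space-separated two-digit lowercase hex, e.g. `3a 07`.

13

addr_hi (1b) val=1 bits=0x1 at bit 0: 0x01
flags (5b) val=9 bits=0x9 at bit 1: 0x13
id (2b) val=0 bits=0x0 at bit 6: 0x13
word = 0x13 → little-endian bytes:
  [0]=0x13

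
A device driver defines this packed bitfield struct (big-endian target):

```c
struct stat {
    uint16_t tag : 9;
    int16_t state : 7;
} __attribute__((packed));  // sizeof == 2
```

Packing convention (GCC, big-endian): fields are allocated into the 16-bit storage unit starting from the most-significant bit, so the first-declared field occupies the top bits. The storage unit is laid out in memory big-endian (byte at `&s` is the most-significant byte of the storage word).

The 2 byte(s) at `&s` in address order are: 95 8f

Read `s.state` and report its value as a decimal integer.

[0]=0x95 [1]=0x8f (big-endian) → word 0x958f
tag [7+:9] = (word>>7) & 0x1ff = 299
state [0+:7] = (word>>0) & 0x7f = 15  ←
state signed 7b, MSB=0: value = 15

15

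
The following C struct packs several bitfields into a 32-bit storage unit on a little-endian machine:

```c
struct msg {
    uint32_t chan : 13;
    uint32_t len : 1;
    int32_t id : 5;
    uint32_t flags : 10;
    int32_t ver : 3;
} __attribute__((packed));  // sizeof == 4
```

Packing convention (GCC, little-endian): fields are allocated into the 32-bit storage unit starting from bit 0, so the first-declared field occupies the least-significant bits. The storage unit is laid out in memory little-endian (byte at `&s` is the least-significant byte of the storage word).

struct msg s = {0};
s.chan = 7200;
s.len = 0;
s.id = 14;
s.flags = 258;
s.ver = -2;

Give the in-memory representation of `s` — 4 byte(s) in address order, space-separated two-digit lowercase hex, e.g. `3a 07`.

20 9c 13 c8

chan (13b) val=7200 bits=0x1c20 at bit 0: 0x00001c20
len (1b) val=0 bits=0x0 at bit 13: 0x00001c20
id (5b) val=14 bits=0xe at bit 14: 0x00039c20
flags (10b) val=258 bits=0x102 at bit 19: 0x08139c20
ver (3b) val=-2 bits=0x6 at bit 29: 0xc8139c20
word = 0xc8139c20 → little-endian bytes:
  [0]=0x20  [1]=0x9c  [2]=0x13  [3]=0xc8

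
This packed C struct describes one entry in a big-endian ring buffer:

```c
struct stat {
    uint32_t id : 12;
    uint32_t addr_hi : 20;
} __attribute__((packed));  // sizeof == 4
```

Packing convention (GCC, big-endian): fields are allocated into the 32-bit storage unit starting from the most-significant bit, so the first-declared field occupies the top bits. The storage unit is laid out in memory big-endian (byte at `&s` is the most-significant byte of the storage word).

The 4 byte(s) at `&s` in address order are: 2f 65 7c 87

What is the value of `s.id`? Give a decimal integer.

758

[0]=0x2f [1]=0x65 [2]=0x7c [3]=0x87 (big-endian) → word 0x2f657c87
id:12 @ bit 20 → (0x2f657c87>>20)&0xfff = 0x2f6  ←
addr_hi:20 @ bit 0 → (0x2f657c87>>0)&0xfffff = 0x57c87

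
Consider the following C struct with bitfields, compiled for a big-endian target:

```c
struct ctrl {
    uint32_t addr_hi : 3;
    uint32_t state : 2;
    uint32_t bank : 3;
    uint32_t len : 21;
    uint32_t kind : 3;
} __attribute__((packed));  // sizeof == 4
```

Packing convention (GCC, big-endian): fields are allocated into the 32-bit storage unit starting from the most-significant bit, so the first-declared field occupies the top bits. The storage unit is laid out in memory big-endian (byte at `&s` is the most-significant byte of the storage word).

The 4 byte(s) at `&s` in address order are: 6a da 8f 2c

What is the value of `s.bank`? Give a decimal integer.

[0]=0x6a [1]=0xda [2]=0x8f [3]=0x2c (big-endian) → word 0x6ada8f2c
addr_hi [29+:3] = (word>>29) & 0x7 = 3
state [27+:2] = (word>>27) & 0x3 = 1
bank [24+:3] = (word>>24) & 0x7 = 2  ←
len [3+:21] = (word>>3) & 0x1fffff = 1790437
kind [0+:3] = (word>>0) & 0x7 = 4

2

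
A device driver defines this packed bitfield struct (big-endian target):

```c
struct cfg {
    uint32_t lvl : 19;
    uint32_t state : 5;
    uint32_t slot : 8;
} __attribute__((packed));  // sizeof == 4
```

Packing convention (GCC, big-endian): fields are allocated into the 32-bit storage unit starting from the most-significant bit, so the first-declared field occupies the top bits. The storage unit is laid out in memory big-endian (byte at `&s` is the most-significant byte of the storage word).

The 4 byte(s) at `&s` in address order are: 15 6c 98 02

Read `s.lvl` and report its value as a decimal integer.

[0]=0x15 [1]=0x6c [2]=0x98 [3]=0x02 (big-endian) → word 0x156c9802
lvl [13+:19] = (word>>13) & 0x7ffff = 43876  ←
state [8+:5] = (word>>8) & 0x1f = 24
slot [0+:8] = (word>>0) & 0xff = 2

43876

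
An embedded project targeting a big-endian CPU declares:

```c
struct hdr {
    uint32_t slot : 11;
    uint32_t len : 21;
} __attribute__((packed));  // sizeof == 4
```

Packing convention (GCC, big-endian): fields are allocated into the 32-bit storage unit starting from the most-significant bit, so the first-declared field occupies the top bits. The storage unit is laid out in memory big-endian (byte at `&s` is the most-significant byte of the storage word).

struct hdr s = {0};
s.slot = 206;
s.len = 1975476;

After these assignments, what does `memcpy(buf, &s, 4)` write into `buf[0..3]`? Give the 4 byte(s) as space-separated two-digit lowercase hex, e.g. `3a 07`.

19 de 24 b4

slot:11 = 206 → 0xce << 21 → word 0x19c00000
len:21 = 1975476 → 0x1e24b4 << 0 → word 0x19de24b4
word = 0x19de24b4 → big-endian bytes:
  [0]=0x19  [1]=0xde  [2]=0x24  [3]=0xb4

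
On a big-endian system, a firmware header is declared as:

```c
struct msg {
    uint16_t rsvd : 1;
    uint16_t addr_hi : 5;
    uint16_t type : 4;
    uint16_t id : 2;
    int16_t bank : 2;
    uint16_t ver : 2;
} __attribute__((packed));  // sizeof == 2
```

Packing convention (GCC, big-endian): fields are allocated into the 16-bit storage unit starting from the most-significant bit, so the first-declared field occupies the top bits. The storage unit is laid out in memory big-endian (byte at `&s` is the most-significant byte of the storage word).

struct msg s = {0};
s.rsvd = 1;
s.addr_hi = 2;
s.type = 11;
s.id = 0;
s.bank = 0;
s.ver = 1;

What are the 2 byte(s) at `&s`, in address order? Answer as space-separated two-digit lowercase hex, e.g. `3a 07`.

8a c1

rsvd:1 = 1 → 0x1 << 15 → word 0x8000
addr_hi:5 = 2 → 0x2 << 10 → word 0x8800
type:4 = 11 → 0xb << 6 → word 0x8ac0
id:2 = 0 → 0x0 << 4 → word 0x8ac0
bank:2 = 0 → 0x0 << 2 → word 0x8ac0
ver:2 = 1 → 0x1 << 0 → word 0x8ac1
word = 0x8ac1 → big-endian bytes:
  [0]=0x8a  [1]=0xc1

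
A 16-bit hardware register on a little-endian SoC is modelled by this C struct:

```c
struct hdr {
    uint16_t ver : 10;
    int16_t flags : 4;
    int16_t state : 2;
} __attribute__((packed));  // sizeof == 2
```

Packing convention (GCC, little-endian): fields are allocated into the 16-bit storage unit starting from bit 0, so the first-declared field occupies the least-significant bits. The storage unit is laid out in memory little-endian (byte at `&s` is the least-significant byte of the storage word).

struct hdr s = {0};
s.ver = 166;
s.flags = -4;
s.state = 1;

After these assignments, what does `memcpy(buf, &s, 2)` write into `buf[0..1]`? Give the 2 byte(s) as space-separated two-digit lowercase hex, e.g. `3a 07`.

a6 70

ver (10b) val=166 bits=0xa6 at bit 0: 0x00a6
flags (4b) val=-4 bits=0xc at bit 10: 0x30a6
state (2b) val=1 bits=0x1 at bit 14: 0x70a6
word = 0x70a6 → little-endian bytes:
  [0]=0xa6  [1]=0x70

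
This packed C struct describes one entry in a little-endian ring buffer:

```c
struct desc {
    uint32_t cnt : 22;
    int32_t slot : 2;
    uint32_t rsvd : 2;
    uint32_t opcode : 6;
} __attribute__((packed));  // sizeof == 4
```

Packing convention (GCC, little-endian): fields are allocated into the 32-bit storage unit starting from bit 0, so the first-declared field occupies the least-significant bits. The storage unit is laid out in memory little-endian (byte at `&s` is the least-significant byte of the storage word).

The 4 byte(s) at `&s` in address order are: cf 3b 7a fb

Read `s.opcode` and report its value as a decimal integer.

[0]=0xcf [1]=0x3b [2]=0x7a [3]=0xfb (little-endian) → word 0xfb7a3bcf
cnt:22 @ bit 0 → (0xfb7a3bcf>>0)&0x3fffff = 0x3a3bcf
slot:2 @ bit 22 → (0xfb7a3bcf>>22)&0x3 = 0x1
rsvd:2 @ bit 24 → (0xfb7a3bcf>>24)&0x3 = 0x3
opcode:6 @ bit 26 → (0xfb7a3bcf>>26)&0x3f = 0x3e  ←

62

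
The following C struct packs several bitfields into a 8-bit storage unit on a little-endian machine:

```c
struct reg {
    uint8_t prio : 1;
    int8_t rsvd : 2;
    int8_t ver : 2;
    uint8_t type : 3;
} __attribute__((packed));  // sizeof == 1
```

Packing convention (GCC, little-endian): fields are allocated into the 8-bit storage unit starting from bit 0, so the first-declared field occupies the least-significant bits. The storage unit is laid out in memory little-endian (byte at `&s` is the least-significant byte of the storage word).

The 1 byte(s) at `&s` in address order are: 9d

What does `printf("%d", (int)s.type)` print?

[0]=0x9d (little-endian) → word 0x9d
prio [0+:1] = (word>>0) & 0x1 = 1
rsvd [1+:2] = (word>>1) & 0x3 = 2
ver [3+:2] = (word>>3) & 0x3 = 3
type [5+:3] = (word>>5) & 0x7 = 4  ←

4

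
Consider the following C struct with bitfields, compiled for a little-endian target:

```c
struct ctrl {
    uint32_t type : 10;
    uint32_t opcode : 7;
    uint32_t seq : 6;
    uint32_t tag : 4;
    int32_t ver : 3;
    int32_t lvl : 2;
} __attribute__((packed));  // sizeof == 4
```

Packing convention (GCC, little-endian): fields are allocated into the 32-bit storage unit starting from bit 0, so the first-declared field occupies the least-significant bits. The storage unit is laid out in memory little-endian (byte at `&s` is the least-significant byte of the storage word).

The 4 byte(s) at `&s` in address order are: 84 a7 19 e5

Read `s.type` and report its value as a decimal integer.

[0]=0x84 [1]=0xa7 [2]=0x19 [3]=0xe5 (little-endian) → word 0xe519a784
type:10 @ bit 0 → (0xe519a784>>0)&0x3ff = 0x384  ←
opcode:7 @ bit 10 → (0xe519a784>>10)&0x7f = 0x69
seq:6 @ bit 17 → (0xe519a784>>17)&0x3f = 0xc
tag:4 @ bit 23 → (0xe519a784>>23)&0xf = 0xa
ver:3 @ bit 27 → (0xe519a784>>27)&0x7 = 0x4
lvl:2 @ bit 30 → (0xe519a784>>30)&0x3 = 0x3

900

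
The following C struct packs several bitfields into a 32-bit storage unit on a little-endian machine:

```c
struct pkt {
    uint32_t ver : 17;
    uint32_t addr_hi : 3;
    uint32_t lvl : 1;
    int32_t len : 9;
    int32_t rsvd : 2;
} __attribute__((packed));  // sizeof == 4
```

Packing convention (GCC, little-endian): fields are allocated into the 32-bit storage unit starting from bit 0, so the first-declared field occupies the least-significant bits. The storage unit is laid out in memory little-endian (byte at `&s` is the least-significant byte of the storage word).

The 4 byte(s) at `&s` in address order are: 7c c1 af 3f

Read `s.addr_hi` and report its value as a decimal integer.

[0]=0x7c [1]=0xc1 [2]=0xaf [3]=0x3f (little-endian) → word 0x3fafc17c
ver:17 @ bit 0 → (0x3fafc17c>>0)&0x1ffff = 0x1c17c
addr_hi:3 @ bit 17 → (0x3fafc17c>>17)&0x7 = 0x7  ←
lvl:1 @ bit 20 → (0x3fafc17c>>20)&0x1 = 0x0
len:9 @ bit 21 → (0x3fafc17c>>21)&0x1ff = 0x1fd
rsvd:2 @ bit 30 → (0x3fafc17c>>30)&0x3 = 0x0

7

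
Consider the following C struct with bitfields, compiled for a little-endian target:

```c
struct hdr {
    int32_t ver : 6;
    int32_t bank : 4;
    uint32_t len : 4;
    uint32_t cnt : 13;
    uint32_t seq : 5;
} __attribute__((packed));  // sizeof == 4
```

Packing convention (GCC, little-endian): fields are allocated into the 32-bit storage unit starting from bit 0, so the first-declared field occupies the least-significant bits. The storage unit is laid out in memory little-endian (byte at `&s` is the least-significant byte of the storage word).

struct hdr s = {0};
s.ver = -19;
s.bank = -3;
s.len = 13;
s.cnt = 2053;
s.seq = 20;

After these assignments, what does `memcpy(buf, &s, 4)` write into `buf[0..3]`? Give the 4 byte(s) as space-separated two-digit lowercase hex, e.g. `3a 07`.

[0+:6] ver=-19 & 0x3f = 0x2d; word=0x0000002d
[6+:4] bank=-3 & 0xf = 0xd; word=0x0000036d
[10+:4] len=13 & 0xf = 0xd; word=0x0000376d
[14+:13] cnt=2053 & 0x1fff = 0x805; word=0x0201776d
[27+:5] seq=20 & 0x1f = 0x14; word=0xa201776d
word = 0xa201776d → little-endian bytes:
  [0]=0x6d  [1]=0x77  [2]=0x01  [3]=0xa2

6d 77 01 a2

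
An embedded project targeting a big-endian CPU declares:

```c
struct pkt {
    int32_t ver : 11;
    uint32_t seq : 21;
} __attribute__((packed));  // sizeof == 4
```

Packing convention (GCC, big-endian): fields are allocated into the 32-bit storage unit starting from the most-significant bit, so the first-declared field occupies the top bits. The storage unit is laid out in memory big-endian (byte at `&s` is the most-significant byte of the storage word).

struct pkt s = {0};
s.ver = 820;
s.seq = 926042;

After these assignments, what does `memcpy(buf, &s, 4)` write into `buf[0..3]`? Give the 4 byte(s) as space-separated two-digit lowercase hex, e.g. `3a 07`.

[21+:11] ver=820 & 0x7ff = 0x334; word=0x66800000
[0+:21] seq=926042 & 0x1fffff = 0xe215a; word=0x668e215a
word = 0x668e215a → big-endian bytes:
  [0]=0x66  [1]=0x8e  [2]=0x21  [3]=0x5a

66 8e 21 5a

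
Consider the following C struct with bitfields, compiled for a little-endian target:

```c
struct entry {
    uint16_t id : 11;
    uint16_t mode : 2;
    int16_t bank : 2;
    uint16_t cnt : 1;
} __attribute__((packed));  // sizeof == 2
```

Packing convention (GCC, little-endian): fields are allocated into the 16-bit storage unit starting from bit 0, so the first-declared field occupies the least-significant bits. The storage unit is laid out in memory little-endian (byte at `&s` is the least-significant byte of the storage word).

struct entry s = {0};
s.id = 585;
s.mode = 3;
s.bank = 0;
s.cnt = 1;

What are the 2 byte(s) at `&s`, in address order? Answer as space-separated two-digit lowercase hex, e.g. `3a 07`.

49 9a

[0+:11] id=585 & 0x7ff = 0x249; word=0x0249
[11+:2] mode=3 & 0x3 = 0x3; word=0x1a49
[13+:2] bank=0 & 0x3 = 0x0; word=0x1a49
[15+:1] cnt=1 & 0x1 = 0x1; word=0x9a49
word = 0x9a49 → little-endian bytes:
  [0]=0x49  [1]=0x9a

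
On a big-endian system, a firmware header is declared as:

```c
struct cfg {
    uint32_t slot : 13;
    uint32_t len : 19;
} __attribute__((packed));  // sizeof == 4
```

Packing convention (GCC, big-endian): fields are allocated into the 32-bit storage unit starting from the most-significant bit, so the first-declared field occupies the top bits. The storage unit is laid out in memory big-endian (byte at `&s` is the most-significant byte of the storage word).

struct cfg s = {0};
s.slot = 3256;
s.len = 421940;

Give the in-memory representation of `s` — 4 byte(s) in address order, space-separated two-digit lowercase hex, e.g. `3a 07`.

slot (13b) val=3256 bits=0xcb8 at bit 19: 0x65c00000
len (19b) val=421940 bits=0x67034 at bit 0: 0x65c67034
word = 0x65c67034 → big-endian bytes:
  [0]=0x65  [1]=0xc6  [2]=0x70  [3]=0x34

65 c6 70 34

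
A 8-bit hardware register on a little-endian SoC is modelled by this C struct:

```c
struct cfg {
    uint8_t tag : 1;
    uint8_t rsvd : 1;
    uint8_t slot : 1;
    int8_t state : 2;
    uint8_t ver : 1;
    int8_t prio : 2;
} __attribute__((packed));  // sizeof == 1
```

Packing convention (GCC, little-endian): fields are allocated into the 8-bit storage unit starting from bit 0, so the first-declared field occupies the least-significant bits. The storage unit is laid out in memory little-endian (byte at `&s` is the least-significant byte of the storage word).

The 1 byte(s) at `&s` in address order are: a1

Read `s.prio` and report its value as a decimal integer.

[0]=0xa1 (little-endian) → word 0xa1
tag [0+:1] = (word>>0) & 0x1 = 1
rsvd [1+:1] = (word>>1) & 0x1 = 0
slot [2+:1] = (word>>2) & 0x1 = 0
state [3+:2] = (word>>3) & 0x3 = 0
ver [5+:1] = (word>>5) & 0x1 = 1
prio [6+:2] = (word>>6) & 0x3 = 2  ←
prio signed 2b, MSB=1: 2 - 4 = -2

-2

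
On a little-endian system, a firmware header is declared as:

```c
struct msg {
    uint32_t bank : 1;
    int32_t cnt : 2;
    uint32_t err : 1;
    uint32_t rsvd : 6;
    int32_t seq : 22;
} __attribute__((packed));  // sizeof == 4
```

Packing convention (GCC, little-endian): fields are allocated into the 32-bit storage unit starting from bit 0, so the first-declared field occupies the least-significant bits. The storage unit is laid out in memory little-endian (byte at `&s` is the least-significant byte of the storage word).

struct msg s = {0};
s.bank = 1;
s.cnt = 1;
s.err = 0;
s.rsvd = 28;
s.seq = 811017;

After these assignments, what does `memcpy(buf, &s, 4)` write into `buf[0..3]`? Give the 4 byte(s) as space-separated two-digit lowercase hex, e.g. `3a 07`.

c3 25 80 31

[0+:1] bank=1 & 0x1 = 0x1; word=0x00000001
[1+:2] cnt=1 & 0x3 = 0x1; word=0x00000003
[3+:1] err=0 & 0x1 = 0x0; word=0x00000003
[4+:6] rsvd=28 & 0x3f = 0x1c; word=0x000001c3
[10+:22] seq=811017 & 0x3fffff = 0xc6009; word=0x318025c3
word = 0x318025c3 → little-endian bytes:
  [0]=0xc3  [1]=0x25  [2]=0x80  [3]=0x31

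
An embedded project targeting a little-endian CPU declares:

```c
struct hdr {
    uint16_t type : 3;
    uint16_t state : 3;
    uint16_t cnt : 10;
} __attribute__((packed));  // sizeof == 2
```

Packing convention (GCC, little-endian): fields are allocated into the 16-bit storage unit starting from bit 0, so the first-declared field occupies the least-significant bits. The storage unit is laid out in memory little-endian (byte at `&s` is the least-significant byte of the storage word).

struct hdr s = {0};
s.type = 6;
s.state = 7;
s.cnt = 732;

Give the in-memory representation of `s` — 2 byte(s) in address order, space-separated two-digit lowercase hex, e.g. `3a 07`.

type:3 = 6 → 0x6 << 0 → word 0x0006
state:3 = 7 → 0x7 << 3 → word 0x003e
cnt:10 = 732 → 0x2dc << 6 → word 0xb73e
word = 0xb73e → little-endian bytes:
  [0]=0x3e  [1]=0xb7

3e b7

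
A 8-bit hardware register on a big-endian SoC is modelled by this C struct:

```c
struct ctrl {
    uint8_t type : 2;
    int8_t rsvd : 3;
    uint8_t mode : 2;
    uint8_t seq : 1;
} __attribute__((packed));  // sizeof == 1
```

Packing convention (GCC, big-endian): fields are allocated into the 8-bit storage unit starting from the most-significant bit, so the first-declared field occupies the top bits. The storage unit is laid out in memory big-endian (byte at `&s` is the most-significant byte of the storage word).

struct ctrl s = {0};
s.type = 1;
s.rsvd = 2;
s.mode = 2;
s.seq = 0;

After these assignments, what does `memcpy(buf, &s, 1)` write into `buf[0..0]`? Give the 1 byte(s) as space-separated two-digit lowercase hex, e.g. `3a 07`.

54

type (2b) val=1 bits=0x1 at bit 6: 0x40
rsvd (3b) val=2 bits=0x2 at bit 3: 0x50
mode (2b) val=2 bits=0x2 at bit 1: 0x54
seq (1b) val=0 bits=0x0 at bit 0: 0x54
word = 0x54 → big-endian bytes:
  [0]=0x54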